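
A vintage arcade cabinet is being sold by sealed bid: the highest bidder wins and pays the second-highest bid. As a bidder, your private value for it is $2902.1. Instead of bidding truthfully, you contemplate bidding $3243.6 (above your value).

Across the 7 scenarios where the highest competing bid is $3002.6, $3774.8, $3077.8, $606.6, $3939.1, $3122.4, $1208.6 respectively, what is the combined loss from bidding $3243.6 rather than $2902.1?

$496.5

The deviation costs you only when the competing bid falls strictly between $2902.1 and $3243.6; elsewhere both bids give the same outcome.
$3002.6: truthful payoff $0, deviation payoff −$100.5 → loss $100.5.
$3774.8: outcomes coincide → loss $0.
$3077.8: truthful payoff $0, deviation payoff −$175.7 → loss $175.7.
$606.6: outcomes coincide → loss $0.
$3939.1: outcomes coincide → loss $0.
$3122.4: truthful payoff $0, deviation payoff −$220.3 → loss $220.3.
$1208.6: outcomes coincide → loss $0.
Total loss = $100.5 + $175.7 + $220.3 = $496.5.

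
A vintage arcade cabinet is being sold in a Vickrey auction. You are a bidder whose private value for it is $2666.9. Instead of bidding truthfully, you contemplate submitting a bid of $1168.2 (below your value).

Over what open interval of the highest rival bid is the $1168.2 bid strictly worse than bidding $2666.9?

($1168.2, $2666.9)

If the competing bid is below $1168.2, both bids win at the same price — no difference.
If it is above $2666.9, both bids lose — no difference.
If it lies strictly between $1168.2 and $2666.9, bidding your value wins at a price below your value (positive payoff) while bidding $1168.2 loses (payoff 0).
So the deviation strictly hurts on the open interval ($1168.2, $2666.9).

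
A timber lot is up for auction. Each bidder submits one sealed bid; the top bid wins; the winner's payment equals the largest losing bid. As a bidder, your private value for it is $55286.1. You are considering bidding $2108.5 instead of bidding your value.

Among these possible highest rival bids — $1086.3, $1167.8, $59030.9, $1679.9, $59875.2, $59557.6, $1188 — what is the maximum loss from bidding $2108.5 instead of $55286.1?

$0

$1086.3: same outcome either way → loss $0.
$1167.8: same outcome either way → loss $0.
$59030.9: same outcome either way → loss $0.
$1679.9: same outcome either way → loss $0.
$59875.2: same outcome either way → loss $0.
$59557.6: same outcome either way → loss $0.
$1188: same outcome either way → loss $0.
Maximum loss: $0.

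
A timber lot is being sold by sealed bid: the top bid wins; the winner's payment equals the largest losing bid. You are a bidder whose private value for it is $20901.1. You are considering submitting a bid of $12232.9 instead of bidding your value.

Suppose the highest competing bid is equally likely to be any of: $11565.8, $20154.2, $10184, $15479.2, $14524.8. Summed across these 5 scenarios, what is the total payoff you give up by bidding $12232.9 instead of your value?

$12545.1

The deviation costs you only when the competing bid falls strictly between $12232.9 and $20901.1; elsewhere both bids give the same outcome.
$11565.8: outcomes coincide → loss $0.
$20154.2: truthful payoff $746.9, deviation payoff $0 → loss $746.9.
$10184: outcomes coincide → loss $0.
$15479.2: truthful payoff $5421.9, deviation payoff $0 → loss $5421.9.
$14524.8: truthful payoff $6376.3, deviation payoff $0 → loss $6376.3.
Total loss = $746.9 + $5421.9 + $6376.3 = $12545.1.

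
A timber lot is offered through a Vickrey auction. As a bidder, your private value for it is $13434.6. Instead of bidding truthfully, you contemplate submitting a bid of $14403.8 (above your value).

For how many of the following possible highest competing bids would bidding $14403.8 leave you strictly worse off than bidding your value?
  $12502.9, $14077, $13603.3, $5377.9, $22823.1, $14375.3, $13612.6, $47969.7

4

The deviation hurts exactly when the highest competing bid lies strictly between $13434.6 and $14403.8 — overbidding then wins at a price above your value.
$12502.9: below both → same outcome either way.
$14077: inside the interval → strictly worse (loss $642.4).
$13603.3: inside the interval → strictly worse (loss $168.7).
$5377.9: below both → same outcome either way.
$22823.1: above both → same outcome either way.
$14375.3: inside the interval → strictly worse (loss $940.7).
$13612.6: inside the interval → strictly worse (loss $178).
$47969.7: above both → same outcome either way.
Count: 4.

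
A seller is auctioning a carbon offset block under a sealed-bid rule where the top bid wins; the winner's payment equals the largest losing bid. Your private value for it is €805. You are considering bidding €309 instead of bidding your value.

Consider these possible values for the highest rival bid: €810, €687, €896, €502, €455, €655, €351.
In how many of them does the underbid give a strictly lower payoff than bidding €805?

The deviation hurts exactly when the highest competing bid lies strictly between €309 and €805 — underbidding then forfeits a profitable win.
€810: above both → same outcome either way.
€687: inside the interval → strictly worse (loss €118).
€896: above both → same outcome either way.
€502: inside the interval → strictly worse (loss €303).
€455: inside the interval → strictly worse (loss €350).
€655: inside the interval → strictly worse (loss €150).
€351: inside the interval → strictly worse (loss €454).
Count: 5.

5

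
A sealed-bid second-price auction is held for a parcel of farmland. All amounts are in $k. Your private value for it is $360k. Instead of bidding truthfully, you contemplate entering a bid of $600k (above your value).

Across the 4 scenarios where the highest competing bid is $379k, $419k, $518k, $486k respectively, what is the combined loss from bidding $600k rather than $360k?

$362k

The deviation costs you only when the competing bid falls strictly between $360k and $600k; elsewhere both bids give the same outcome.
$379k: truthful payoff $0k, deviation payoff −$19k → loss $19k.
$419k: truthful payoff $0k, deviation payoff −$59k → loss $59k.
$518k: truthful payoff $0k, deviation payoff −$158k → loss $158k.
$486k: truthful payoff $0k, deviation payoff −$126k → loss $126k.
Total loss = $19k + $59k + $158k + $126k = $362k.
Because the price is fixed by the runner-up's bid, deviating from your value can only change a good outcome into a bad one — never the reverse.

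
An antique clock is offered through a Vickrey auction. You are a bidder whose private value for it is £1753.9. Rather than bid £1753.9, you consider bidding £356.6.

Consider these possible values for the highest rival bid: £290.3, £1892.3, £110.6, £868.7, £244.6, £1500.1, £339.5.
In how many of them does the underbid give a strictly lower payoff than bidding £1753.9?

2

The deviation hurts exactly when the highest competing bid lies strictly between £356.6 and £1753.9 — underbidding then forfeits a profitable win.
£290.3: below both → same outcome either way.
£1892.3: above both → same outcome either way.
£110.6: below both → same outcome either way.
£868.7: inside the interval → strictly worse (loss £885.2).
£244.6: below both → same outcome either way.
£1500.1: inside the interval → strictly worse (loss £253.8).
£339.5: below both → same outcome either way.
Count: 2.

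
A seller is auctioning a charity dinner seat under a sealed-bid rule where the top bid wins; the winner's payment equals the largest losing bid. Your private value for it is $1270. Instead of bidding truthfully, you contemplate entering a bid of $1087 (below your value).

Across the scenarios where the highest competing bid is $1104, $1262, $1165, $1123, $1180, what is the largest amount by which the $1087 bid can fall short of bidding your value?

$1104: truthful gives $166, deviation gives $0 → loss $166.
$1262: truthful gives $8, deviation gives $0 → loss $8.
$1165: truthful gives $105, deviation gives $0 → loss $105.
$1123: truthful gives $147, deviation gives $0 → loss $147.
$1180: truthful gives $90, deviation gives $0 → loss $90.
Maximum loss: $166.

$166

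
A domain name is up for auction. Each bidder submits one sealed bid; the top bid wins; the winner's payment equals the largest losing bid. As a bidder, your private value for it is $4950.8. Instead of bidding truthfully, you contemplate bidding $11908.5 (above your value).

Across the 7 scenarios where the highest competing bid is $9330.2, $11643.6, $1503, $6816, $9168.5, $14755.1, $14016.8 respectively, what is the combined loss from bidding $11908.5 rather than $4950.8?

$17155.1

The deviation costs you only when the competing bid falls strictly between $4950.8 and $11908.5; elsewhere both bids give the same outcome.
$9330.2: truthful payoff $0, deviation payoff −$4379.4 → loss $4379.4.
$11643.6: truthful payoff $0, deviation payoff −$6692.8 → loss $6692.8.
$1503: outcomes coincide → loss $0.
$6816: truthful payoff $0, deviation payoff −$1865.2 → loss $1865.2.
$9168.5: truthful payoff $0, deviation payoff −$4217.7 → loss $4217.7.
$14755.1: outcomes coincide → loss $0.
$14016.8: outcomes coincide → loss $0.
Total loss = $4379.4 + $6692.8 + $1865.2 + $4217.7 = $17155.1.
Truthful bidding weakly dominates here: raising your bid can only win items priced above your value, and lowering it can only forfeit items priced below.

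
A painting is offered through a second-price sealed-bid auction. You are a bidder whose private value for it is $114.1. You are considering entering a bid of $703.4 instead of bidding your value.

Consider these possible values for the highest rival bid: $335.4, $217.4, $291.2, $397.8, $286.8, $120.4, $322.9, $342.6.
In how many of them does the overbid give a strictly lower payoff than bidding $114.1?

The deviation hurts exactly when the highest competing bid lies strictly between $114.1 and $703.4 — overbidding then wins at a price above your value.
$335.4: inside the interval → strictly worse (loss $221.3).
$217.4: inside the interval → strictly worse (loss $103.3).
$291.2: inside the interval → strictly worse (loss $177.1).
$397.8: inside the interval → strictly worse (loss $283.7).
$286.8: inside the interval → strictly worse (loss $172.7).
$120.4: inside the interval → strictly worse (loss $6.3).
$322.9: inside the interval → strictly worse (loss $208.8).
$342.6: inside the interval → strictly worse (loss $228.5).
Count: 8.

8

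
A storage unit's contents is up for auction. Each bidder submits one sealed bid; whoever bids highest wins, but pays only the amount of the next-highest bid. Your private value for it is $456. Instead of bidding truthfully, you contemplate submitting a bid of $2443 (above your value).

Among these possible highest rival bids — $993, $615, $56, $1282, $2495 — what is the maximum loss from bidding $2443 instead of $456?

$826

$993: truthful gives $0, deviation gives −$537 → loss $537.
$615: truthful gives $0, deviation gives −$159 → loss $159.
$56: same outcome either way → loss $0.
$1282: truthful gives $0, deviation gives −$826 → loss $826.
$2495: same outcome either way → loss $0.
Maximum loss: $826.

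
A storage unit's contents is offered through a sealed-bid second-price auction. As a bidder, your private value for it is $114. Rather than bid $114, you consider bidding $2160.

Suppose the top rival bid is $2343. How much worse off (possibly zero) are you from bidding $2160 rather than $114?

Bidding your value $114: you lose (since $114 < $2343). Payoff $0.
Bidding $2160: you lose. Payoff $0.
Difference = $0 − $0 = $0; both bids lead to the same outcome because the competing bid is above both your value and your alternative bid.

$0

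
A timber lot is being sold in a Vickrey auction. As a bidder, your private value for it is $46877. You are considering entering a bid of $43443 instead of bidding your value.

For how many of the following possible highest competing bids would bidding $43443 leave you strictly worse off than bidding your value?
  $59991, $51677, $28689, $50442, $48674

0

The deviation hurts exactly when the highest competing bid lies strictly between $43443 and $46877 — underbidding then forfeits a profitable win.
$59991: above both → same outcome either way.
$51677: above both → same outcome either way.
$28689: below both → same outcome either way.
$50442: above both → same outcome either way.
$48674: above both → same outcome either way.
Count: 0.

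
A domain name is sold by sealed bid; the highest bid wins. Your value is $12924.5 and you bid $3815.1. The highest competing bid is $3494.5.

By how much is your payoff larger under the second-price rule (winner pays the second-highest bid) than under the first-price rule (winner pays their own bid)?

You have the highest bid, so you win under either rule.
Second-price: pay $3494.5 → payoff $9430.
First-price: pay your own bid $3815.1 → payoff $9109.4.
Difference = $9430 − ($9109.4) = $320.6.

$320.6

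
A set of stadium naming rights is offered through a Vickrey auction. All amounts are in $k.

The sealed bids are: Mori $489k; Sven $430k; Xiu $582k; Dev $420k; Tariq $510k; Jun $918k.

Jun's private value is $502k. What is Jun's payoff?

Highest bid: Jun at $918k, so Jun wins.
Second-highest bid: Xiu at $582k — that is the price the winner pays.
Jun's payoff = value − price = $502k − $582k = −$80k.

−$80k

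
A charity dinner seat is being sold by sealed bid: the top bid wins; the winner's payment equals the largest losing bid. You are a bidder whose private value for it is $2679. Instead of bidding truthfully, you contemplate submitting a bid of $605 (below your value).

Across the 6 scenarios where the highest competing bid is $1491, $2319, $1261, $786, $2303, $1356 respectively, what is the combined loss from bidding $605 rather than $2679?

The deviation costs you only when the competing bid falls strictly between $605 and $2679; elsewhere both bids give the same outcome.
$1491: truthful payoff $1188, deviation payoff $0 → loss $1188.
$2319: truthful payoff $360, deviation payoff $0 → loss $360.
$1261: truthful payoff $1418, deviation payoff $0 → loss $1418.
$786: truthful payoff $1893, deviation payoff $0 → loss $1893.
$2303: truthful payoff $376, deviation payoff $0 → loss $376.
$1356: truthful payoff $1323, deviation payoff $0 → loss $1323.
Total loss = $1188 + $360 + $1418 + $1893 + $376 + $1323 = $6558.
In a second-price auction your bid sets only whether you win, not what you pay, so bidding your true value is weakly dominant.

$6558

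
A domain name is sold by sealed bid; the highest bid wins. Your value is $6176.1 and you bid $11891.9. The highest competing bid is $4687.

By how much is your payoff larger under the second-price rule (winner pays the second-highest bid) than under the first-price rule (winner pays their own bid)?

$7204.9

You have the highest bid, so you win under either rule.
Second-price: pay $4687 → payoff $1489.1.
First-price: pay your own bid $11891.9 → payoff −$5715.8.
Difference = $1489.1 − (−$5715.8) = $7204.9.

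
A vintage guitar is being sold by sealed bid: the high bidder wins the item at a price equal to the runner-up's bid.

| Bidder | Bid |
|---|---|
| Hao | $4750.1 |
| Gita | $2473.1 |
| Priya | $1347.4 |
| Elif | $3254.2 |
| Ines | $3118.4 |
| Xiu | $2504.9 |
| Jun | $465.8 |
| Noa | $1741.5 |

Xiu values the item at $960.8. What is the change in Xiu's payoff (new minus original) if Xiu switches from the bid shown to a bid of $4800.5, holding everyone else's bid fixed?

The highest bid among the other bidders is $4750.1; Xiu's bid doesn't change that.
Original bid $2504.9: Xiu is not highest (top rival bid is $4750.1); payoff $0.
Alternative bid $4800.5: Xiu is highest, pays the top rival bid $4750.1; payoff $960.8 − $4750.1 = −$3789.3.
Change in payoff = −$3789.3 − ($0) = −$3789.3.

−$3789.3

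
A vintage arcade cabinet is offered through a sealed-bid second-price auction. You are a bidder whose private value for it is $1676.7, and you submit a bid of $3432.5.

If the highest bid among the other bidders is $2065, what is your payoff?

Your bid $3432.5 exceeds the highest competing bid $2065, so you win.
In a second-price auction the winner pays the second-highest bid, $2065.
Payoff = value − price = $1676.7 − $2065 = −$388.3.

−$388.3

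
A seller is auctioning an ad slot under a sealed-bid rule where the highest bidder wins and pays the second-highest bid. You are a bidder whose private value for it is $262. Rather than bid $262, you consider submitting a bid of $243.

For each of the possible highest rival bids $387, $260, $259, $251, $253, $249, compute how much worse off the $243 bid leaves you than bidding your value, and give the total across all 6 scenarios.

$38

The deviation costs you only when the competing bid falls strictly between $243 and $262; elsewhere both bids give the same outcome.
$387: outcomes coincide → loss $0.
$260: truthful payoff $2, deviation payoff $0 → loss $2.
$259: truthful payoff $3, deviation payoff $0 → loss $3.
$251: truthful payoff $11, deviation payoff $0 → loss $11.
$253: truthful payoff $9, deviation payoff $0 → loss $9.
$249: truthful payoff $13, deviation payoff $0 → loss $13.
Total loss = $2 + $3 + $11 + $9 + $13 = $38.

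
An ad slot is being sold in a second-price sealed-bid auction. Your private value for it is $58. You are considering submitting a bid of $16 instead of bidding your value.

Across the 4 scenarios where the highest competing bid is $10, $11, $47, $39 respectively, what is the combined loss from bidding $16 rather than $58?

The deviation costs you only when the competing bid falls strictly between $16 and $58; elsewhere both bids give the same outcome.
$10: outcomes coincide → loss $0.
$11: outcomes coincide → loss $0.
$47: truthful payoff $11, deviation payoff $0 → loss $11.
$39: truthful payoff $19, deviation payoff $0 → loss $19.
Total loss = $11 + $19 = $30.

$30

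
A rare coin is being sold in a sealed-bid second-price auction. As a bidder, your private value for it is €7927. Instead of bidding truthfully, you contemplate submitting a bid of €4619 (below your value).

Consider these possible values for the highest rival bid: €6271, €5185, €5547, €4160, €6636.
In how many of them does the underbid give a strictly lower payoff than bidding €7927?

4

The deviation hurts exactly when the highest competing bid lies strictly between €4619 and €7927 — underbidding then forfeits a profitable win.
€6271: inside the interval → strictly worse (loss €1656).
€5185: inside the interval → strictly worse (loss €2742).
€5547: inside the interval → strictly worse (loss €2380).
€4160: below both → same outcome either way.
€6636: inside the interval → strictly worse (loss €1291).
Count: 4.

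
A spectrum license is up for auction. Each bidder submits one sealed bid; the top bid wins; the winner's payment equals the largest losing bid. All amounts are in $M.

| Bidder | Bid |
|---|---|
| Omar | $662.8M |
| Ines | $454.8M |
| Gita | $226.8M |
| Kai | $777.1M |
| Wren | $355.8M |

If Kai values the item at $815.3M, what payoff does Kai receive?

Highest bid: Kai at $777.1M, so Kai wins.
Second-highest bid: Omar at $662.8M — that is the price the winner pays.
Kai's payoff = value − price = $815.3M − $662.8M = $152.5M.

$152.5M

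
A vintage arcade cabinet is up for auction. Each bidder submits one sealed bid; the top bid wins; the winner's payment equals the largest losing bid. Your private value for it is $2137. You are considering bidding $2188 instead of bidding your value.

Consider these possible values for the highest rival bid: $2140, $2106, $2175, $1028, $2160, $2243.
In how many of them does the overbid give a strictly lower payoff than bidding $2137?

The deviation hurts exactly when the highest competing bid lies strictly between $2137 and $2188 — overbidding then wins at a price above your value.
$2140: inside the interval → strictly worse (loss $3).
$2106: below both → same outcome either way.
$2175: inside the interval → strictly worse (loss $38).
$1028: below both → same outcome either way.
$2160: inside the interval → strictly worse (loss $23).
$2243: above both → same outcome either way.
Count: 3.

3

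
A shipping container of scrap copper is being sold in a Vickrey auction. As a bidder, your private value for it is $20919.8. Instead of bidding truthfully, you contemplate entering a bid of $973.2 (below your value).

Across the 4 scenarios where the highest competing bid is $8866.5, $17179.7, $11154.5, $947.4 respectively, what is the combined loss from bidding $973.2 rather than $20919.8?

The deviation costs you only when the competing bid falls strictly between $973.2 and $20919.8; elsewhere both bids give the same outcome.
$8866.5: truthful payoff $12053.3, deviation payoff $0 → loss $12053.3.
$17179.7: truthful payoff $3740.1, deviation payoff $0 → loss $3740.1.
$11154.5: truthful payoff $9765.3, deviation payoff $0 → loss $9765.3.
$947.4: outcomes coincide → loss $0.
Total loss = $12053.3 + $3740.1 + $9765.3 = $25558.7.

$25558.7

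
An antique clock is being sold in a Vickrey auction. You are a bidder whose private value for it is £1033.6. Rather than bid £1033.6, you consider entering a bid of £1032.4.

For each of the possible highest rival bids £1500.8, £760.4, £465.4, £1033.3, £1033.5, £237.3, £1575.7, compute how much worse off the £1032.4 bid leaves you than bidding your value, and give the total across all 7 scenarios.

The deviation costs you only when the competing bid falls strictly between £1032.4 and £1033.6; elsewhere both bids give the same outcome.
£1500.8: outcomes coincide → loss £0.
£760.4: outcomes coincide → loss £0.
£465.4: outcomes coincide → loss £0.
£1033.3: truthful payoff £0.3, deviation payoff £0 → loss £0.3.
£1033.5: truthful payoff £0.1, deviation payoff £0 → loss £0.1.
£237.3: outcomes coincide → loss £0.
£1575.7: outcomes coincide → loss £0.
Total loss = £0.3 + £0.1 = £0.4.

£0.4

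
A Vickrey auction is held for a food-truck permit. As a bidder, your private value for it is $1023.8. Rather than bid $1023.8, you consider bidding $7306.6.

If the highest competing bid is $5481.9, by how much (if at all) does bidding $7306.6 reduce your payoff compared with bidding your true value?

$4458.1

Bidding your value $1023.8: you lose (since $1023.8 < $5481.9). Payoff $0.
Bidding $7306.6: you win and pay $5481.9. Payoff $1023.8 − $5481.9 = −$4458.1.
The competing bid $5481.9 lies between your value and your inflated bid, so overbidding wins an item priced above your value.
Loss from deviating = $0 − (−$4458.1) = $4458.1.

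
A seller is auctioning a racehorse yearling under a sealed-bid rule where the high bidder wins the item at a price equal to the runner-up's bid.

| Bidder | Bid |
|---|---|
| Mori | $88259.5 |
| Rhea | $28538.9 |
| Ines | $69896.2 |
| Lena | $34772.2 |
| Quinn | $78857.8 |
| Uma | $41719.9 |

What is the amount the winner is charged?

Highest bid: Mori at $88259.5, so Mori wins.
Second-highest bid: Quinn at $78857.8 — that is the price the winner pays.

$78857.8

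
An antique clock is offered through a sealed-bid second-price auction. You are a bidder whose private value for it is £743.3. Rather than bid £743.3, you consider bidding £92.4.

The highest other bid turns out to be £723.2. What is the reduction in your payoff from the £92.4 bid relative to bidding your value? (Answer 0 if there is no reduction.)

Bidding your value £743.3: you win (since £743.3 > £723.2) and pay £723.2. Payoff £20.1.
Bidding £92.4: you lose. Payoff £0.
The competing bid £723.2 lies between your shaded bid and your value, so underbidding forfeits an item you could have won at a profitable price.
Loss from deviating = £20.1 − (£0) = £20.1.
Because the price is fixed by the runner-up's bid, deviating from your value can only change a good outcome into a bad one — never the reverse.

£20.1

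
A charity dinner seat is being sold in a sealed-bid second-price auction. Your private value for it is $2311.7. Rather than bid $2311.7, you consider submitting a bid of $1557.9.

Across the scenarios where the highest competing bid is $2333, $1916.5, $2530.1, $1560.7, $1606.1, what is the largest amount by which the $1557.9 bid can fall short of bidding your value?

$2333: same outcome either way → loss $0.
$1916.5: truthful gives $395.2, deviation gives $0 → loss $395.2.
$2530.1: same outcome either way → loss $0.
$1560.7: truthful gives $751, deviation gives $0 → loss $751.
$1606.1: truthful gives $705.6, deviation gives $0 → loss $705.6.
Maximum loss: $751.

$751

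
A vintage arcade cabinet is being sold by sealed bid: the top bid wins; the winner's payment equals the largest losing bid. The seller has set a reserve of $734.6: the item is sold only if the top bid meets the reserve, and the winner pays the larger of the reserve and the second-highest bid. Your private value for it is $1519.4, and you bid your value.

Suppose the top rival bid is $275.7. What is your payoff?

Your bid $1519.4 is the highest and exceeds the reserve.
Price = max(second-highest bid, reserve) = max($275.7, $734.6) = $734.6.
Payoff = $1519.4 − $734.6 = $784.8.

$784.8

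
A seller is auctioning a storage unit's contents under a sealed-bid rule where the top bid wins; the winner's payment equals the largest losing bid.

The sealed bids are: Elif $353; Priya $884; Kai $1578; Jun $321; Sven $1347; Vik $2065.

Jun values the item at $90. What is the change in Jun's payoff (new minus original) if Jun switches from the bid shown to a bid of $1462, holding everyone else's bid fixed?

$0

The highest bid among the other bidders is $2065; Jun's bid doesn't change that.
Original bid $321: Jun is not highest (top rival bid is $2065); payoff $0.
Alternative bid $1462: Jun is not highest (top rival bid is $2065); payoff $0.
Change in payoff = $0 − ($0) = $0.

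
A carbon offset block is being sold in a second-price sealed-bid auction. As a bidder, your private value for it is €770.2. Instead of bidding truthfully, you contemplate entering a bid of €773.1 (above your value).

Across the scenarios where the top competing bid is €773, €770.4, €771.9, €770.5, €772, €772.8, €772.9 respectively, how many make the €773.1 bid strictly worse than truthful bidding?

The deviation hurts exactly when the highest competing bid lies strictly between €770.2 and €773.1 — overbidding then wins at a price above your value.
€773: inside the interval → strictly worse (loss €2.8).
€770.4: inside the interval → strictly worse (loss €0.2).
€771.9: inside the interval → strictly worse (loss €1.7).
€770.5: inside the interval → strictly worse (loss €0.3).
€772: inside the interval → strictly worse (loss €1.8).
€772.8: inside the interval → strictly worse (loss €2.6).
€772.9: inside the interval → strictly worse (loss €2.7).
Count: 7.

7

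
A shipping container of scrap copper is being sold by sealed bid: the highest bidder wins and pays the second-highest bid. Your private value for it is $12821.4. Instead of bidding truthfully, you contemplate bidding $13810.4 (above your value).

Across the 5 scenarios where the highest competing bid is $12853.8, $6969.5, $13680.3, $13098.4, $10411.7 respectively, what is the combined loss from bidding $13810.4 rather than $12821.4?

The deviation costs you only when the competing bid falls strictly between $12821.4 and $13810.4; elsewhere both bids give the same outcome.
$12853.8: truthful payoff $0, deviation payoff −$32.4 → loss $32.4.
$6969.5: outcomes coincide → loss $0.
$13680.3: truthful payoff $0, deviation payoff −$858.9 → loss $858.9.
$13098.4: truthful payoff $0, deviation payoff −$277 → loss $277.
$10411.7: outcomes coincide → loss $0.
Total loss = $32.4 + $858.9 + $277 = $1168.3.
In a second-price auction your bid sets only whether you win, not what you pay, so bidding your true value is weakly dominant.

$1168.3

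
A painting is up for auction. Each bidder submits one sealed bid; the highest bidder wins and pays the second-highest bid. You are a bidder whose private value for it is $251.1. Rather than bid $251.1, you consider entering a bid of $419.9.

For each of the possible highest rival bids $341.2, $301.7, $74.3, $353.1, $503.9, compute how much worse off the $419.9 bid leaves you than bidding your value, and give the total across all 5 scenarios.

$242.7

The deviation costs you only when the competing bid falls strictly between $251.1 and $419.9; elsewhere both bids give the same outcome.
$341.2: truthful payoff $0, deviation payoff −$90.1 → loss $90.1.
$301.7: truthful payoff $0, deviation payoff −$50.6 → loss $50.6.
$74.3: outcomes coincide → loss $0.
$353.1: truthful payoff $0, deviation payoff −$102 → loss $102.
$503.9: outcomes coincide → loss $0.
Total loss = $90.1 + $50.6 + $102 = $242.7.
Because the price is fixed by the runner-up's bid, deviating from your value can only change a good outcome into a bad one — never the reverse.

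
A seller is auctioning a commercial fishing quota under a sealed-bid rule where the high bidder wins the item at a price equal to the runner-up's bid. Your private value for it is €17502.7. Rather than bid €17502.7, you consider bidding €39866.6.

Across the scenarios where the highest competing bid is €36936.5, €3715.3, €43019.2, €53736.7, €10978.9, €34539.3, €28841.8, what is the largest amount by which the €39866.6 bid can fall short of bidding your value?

€19433.8

€36936.5: truthful gives €0, deviation gives −€19433.8 → loss €19433.8.
€3715.3: same outcome either way → loss €0.
€43019.2: same outcome either way → loss €0.
€53736.7: same outcome either way → loss €0.
€10978.9: same outcome either way → loss €0.
€34539.3: truthful gives €0, deviation gives −€17036.6 → loss €17036.6.
€28841.8: truthful gives €0, deviation gives −€11339.1 → loss €11339.1.
Maximum loss: €19433.8.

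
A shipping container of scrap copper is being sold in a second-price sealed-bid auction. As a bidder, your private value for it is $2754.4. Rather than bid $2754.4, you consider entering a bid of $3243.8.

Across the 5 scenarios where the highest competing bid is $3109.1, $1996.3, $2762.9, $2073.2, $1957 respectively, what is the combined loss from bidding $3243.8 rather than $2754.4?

$363.2

The deviation costs you only when the competing bid falls strictly between $2754.4 and $3243.8; elsewhere both bids give the same outcome.
$3109.1: truthful payoff $0, deviation payoff −$354.7 → loss $354.7.
$1996.3: outcomes coincide → loss $0.
$2762.9: truthful payoff $0, deviation payoff −$8.5 → loss $8.5.
$2073.2: outcomes coincide → loss $0.
$1957: outcomes coincide → loss $0.
Total loss = $354.7 + $8.5 = $363.2.
Because the price is fixed by the runner-up's bid, deviating from your value can only change a good outcome into a bad one — never the reverse.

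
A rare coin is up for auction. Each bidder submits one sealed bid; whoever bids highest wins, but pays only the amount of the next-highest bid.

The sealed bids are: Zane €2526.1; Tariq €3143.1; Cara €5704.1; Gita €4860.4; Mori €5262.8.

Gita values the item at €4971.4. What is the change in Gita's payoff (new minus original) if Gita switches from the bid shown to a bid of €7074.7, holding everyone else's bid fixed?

The highest bid among the other bidders is €5704.1; Gita's bid doesn't change that.
Original bid €4860.4: Gita is not highest (top rival bid is €5704.1); payoff €0.
Alternative bid €7074.7: Gita is highest, pays the top rival bid €5704.1; payoff €4971.4 − €5704.1 = −€732.7.
Change in payoff = −€732.7 − (€0) = −€732.7.

−€732.7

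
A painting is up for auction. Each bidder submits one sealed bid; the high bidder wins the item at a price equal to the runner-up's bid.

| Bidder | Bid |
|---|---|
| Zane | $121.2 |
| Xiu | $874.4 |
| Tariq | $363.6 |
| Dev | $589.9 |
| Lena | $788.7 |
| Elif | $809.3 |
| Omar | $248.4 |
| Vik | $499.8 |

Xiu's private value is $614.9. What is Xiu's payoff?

Highest bid: Xiu at $874.4, so Xiu wins.
Second-highest bid: Elif at $809.3 — that is the price the winner pays.
Xiu's payoff = value − price = $614.9 − $809.3 = −$194.4.

−$194.4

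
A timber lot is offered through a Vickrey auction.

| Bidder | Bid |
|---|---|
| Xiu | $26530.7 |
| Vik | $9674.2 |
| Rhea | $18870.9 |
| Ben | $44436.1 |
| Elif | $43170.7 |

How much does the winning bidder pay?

Highest bid: Ben at $44436.1, so Ben wins.
Second-highest bid: Elif at $43170.7 — that is the price the winner pays.

$43170.7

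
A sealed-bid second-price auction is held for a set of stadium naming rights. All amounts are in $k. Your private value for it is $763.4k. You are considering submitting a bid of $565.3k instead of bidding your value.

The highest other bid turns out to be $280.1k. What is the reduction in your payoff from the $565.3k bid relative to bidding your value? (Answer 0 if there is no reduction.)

Bidding your value $763.4k: you win (since $763.4k > $280.1k) and pay $280.1k. Payoff $483.3k.
Bidding $565.3k: you win and pay $280.1k. Payoff $763.4k − $280.1k = $483.3k.
Difference = $483.3k − $483.3k = $0k; both bids lead to the same outcome because the competing bid is below both your value and your alternative bid.

$0k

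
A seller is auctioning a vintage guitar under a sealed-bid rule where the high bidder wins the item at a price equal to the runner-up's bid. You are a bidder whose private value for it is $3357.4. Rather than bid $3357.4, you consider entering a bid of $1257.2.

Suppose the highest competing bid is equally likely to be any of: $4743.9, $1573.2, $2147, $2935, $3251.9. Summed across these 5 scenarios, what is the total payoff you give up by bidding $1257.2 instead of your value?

The deviation costs you only when the competing bid falls strictly between $1257.2 and $3357.4; elsewhere both bids give the same outcome.
$4743.9: outcomes coincide → loss $0.
$1573.2: truthful payoff $1784.2, deviation payoff $0 → loss $1784.2.
$2147: truthful payoff $1210.4, deviation payoff $0 → loss $1210.4.
$2935: truthful payoff $422.4, deviation payoff $0 → loss $422.4.
$3251.9: truthful payoff $105.5, deviation payoff $0 → loss $105.5.
Total loss = $1784.2 + $1210.4 + $422.4 + $105.5 = $3522.5.

$3522.5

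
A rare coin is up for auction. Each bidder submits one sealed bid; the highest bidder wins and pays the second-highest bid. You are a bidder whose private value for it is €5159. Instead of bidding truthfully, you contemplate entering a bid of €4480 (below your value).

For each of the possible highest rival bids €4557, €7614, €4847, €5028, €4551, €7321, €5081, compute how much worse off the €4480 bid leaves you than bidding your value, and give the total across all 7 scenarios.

€1731

The deviation costs you only when the competing bid falls strictly between €4480 and €5159; elsewhere both bids give the same outcome.
€4557: truthful payoff €602, deviation payoff €0 → loss €602.
€7614: outcomes coincide → loss €0.
€4847: truthful payoff €312, deviation payoff €0 → loss €312.
€5028: truthful payoff €131, deviation payoff €0 → loss €131.
€4551: truthful payoff €608, deviation payoff €0 → loss €608.
€7321: outcomes coincide → loss €0.
€5081: truthful payoff €78, deviation payoff €0 → loss €78.
Total loss = €602 + €312 + €131 + €608 + €78 = €1731.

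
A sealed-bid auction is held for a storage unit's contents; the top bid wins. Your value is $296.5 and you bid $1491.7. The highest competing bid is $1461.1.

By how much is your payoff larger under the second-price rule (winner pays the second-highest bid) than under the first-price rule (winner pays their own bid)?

You have the highest bid, so you win under either rule.
Second-price: pay $1461.1 → payoff −$1164.6.
First-price: pay your own bid $1491.7 → payoff −$1195.2.
Difference = −$1164.6 − (−$1195.2) = $30.6.

$30.6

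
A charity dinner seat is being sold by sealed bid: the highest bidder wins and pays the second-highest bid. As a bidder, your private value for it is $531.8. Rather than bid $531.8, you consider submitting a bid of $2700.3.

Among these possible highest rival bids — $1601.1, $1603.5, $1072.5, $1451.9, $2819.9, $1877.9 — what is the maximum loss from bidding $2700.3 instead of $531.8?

$1346.1

$1601.1: truthful gives $0, deviation gives −$1069.3 → loss $1069.3.
$1603.5: truthful gives $0, deviation gives −$1071.7 → loss $1071.7.
$1072.5: truthful gives $0, deviation gives −$540.7 → loss $540.7.
$1451.9: truthful gives $0, deviation gives −$920.1 → loss $920.1.
$2819.9: same outcome either way → loss $0.
$1877.9: truthful gives $0, deviation gives −$1346.1 → loss $1346.1.
Maximum loss: $1346.1.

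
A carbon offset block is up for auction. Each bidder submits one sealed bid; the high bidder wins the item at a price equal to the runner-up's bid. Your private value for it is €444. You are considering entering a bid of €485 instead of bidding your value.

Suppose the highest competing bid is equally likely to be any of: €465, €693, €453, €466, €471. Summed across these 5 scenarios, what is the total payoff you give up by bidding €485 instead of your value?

€79

The deviation costs you only when the competing bid falls strictly between €444 and €485; elsewhere both bids give the same outcome.
€465: truthful payoff €0, deviation payoff −€21 → loss €21.
€693: outcomes coincide → loss €0.
€453: truthful payoff €0, deviation payoff −€9 → loss €9.
€466: truthful payoff €0, deviation payoff −€22 → loss €22.
€471: truthful payoff €0, deviation payoff −€27 → loss €27.
Total loss = €21 + €9 + €22 + €27 = €79.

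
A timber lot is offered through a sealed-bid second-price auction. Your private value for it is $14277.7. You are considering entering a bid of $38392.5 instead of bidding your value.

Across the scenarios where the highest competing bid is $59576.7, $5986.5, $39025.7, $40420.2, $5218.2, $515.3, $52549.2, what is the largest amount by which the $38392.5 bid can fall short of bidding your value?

$59576.7: same outcome either way → loss $0.
$5986.5: same outcome either way → loss $0.
$39025.7: same outcome either way → loss $0.
$40420.2: same outcome either way → loss $0.
$5218.2: same outcome either way → loss $0.
$515.3: same outcome either way → loss $0.
$52549.2: same outcome either way → loss $0.
Maximum loss: $0.

$0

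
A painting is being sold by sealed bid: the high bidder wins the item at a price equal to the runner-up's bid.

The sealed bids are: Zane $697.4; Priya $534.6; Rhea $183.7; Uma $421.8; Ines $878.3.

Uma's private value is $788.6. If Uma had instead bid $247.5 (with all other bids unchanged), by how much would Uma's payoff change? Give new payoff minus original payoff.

The highest bid among the other bidders is $878.3; Uma's bid doesn't change that.
Original bid $421.8: Uma is not highest (top rival bid is $878.3); payoff $0.
Alternative bid $247.5: Uma is not highest (top rival bid is $878.3); payoff $0.
Change in payoff = $0 − ($0) = $0.

$0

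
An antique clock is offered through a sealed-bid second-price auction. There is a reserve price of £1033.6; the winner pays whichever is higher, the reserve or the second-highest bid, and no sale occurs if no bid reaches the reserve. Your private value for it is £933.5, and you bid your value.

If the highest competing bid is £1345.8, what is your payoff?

£0

Your bid £933.5 is below the highest competing bid £1345.8, so you lose. Payoff £0.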